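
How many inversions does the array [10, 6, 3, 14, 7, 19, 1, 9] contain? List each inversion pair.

Finding inversions in [10, 6, 3, 14, 7, 19, 1, 9]:

(0, 1): arr[0]=10 > arr[1]=6
(0, 2): arr[0]=10 > arr[2]=3
(0, 4): arr[0]=10 > arr[4]=7
(0, 6): arr[0]=10 > arr[6]=1
(0, 7): arr[0]=10 > arr[7]=9
(1, 2): arr[1]=6 > arr[2]=3
(1, 6): arr[1]=6 > arr[6]=1
(2, 6): arr[2]=3 > arr[6]=1
(3, 4): arr[3]=14 > arr[4]=7
(3, 6): arr[3]=14 > arr[6]=1
(3, 7): arr[3]=14 > arr[7]=9
(4, 6): arr[4]=7 > arr[6]=1
(5, 6): arr[5]=19 > arr[6]=1
(5, 7): arr[5]=19 > arr[7]=9

Total inversions: 14

The array has 14 inversion(s): (0,1), (0,2), (0,4), (0,6), (0,7), (1,2), (1,6), (2,6), (3,4), (3,6), (3,7), (4,6), (5,6), (5,7). Each pair (i,j) satisfies i < j and arr[i] > arr[j].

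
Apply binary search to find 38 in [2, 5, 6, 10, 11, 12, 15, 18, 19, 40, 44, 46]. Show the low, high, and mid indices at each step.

Binary search for 38 in [2, 5, 6, 10, 11, 12, 15, 18, 19, 40, 44, 46]:

lo=0, hi=11, mid=5, arr[mid]=12 -> 12 < 38, search right half
lo=6, hi=11, mid=8, arr[mid]=19 -> 19 < 38, search right half
lo=9, hi=11, mid=10, arr[mid]=44 -> 44 > 38, search left half
lo=9, hi=9, mid=9, arr[mid]=40 -> 40 > 38, search left half
lo=9 > hi=8, target 38 not found

Binary search determines that 38 is not in the array after 4 comparisons. The search space was exhausted without finding the target.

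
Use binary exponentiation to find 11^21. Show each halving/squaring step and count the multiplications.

Computing 11^21 by squaring (build up from 11^1; each line after the first costs one multiplication):

11^1 = 11
11^2 = (11^1)^2 = 11^2 = 121
11^4 = (11^2)^2 = 121^2 = 14641
11^5 = 11 * 11^4 = 11 * 14641 = 161051
11^10 = (11^5)^2 = 161051^2 = 25937424601
11^20 = (11^10)^2 = 25937424601^2 = 672749994932560009201
11^21 = 11 * 11^20 = 11 * 672749994932560009201 = 7400249944258160101211

Result: 7400249944258160101211
Multiplications needed: 6 (6 lines after 11^1)

11^21 = 7400249944258160101211. Using exponentiation by squaring, this requires 6 multiplications. The key idea: if the exponent is even, square the half-power; if odd, multiply by the base once.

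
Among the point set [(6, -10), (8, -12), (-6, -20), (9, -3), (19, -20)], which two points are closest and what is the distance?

Computing all pairwise distances among 5 points:

d((6, -10), (8, -12)) = 2.8284 <-- minimum
d((6, -10), (-6, -20)) = 15.6205
d((6, -10), (9, -3)) = 7.6158
d((6, -10), (19, -20)) = 16.4012
d((8, -12), (-6, -20)) = 16.1245
d((8, -12), (9, -3)) = 9.0554
d((8, -12), (19, -20)) = 13.6015
d((-6, -20), (9, -3)) = 22.6716
d((-6, -20), (19, -20)) = 25.0
d((9, -3), (19, -20)) = 19.7231

Closest pair: (6, -10) and (8, -12) with distance 2.8284

The closest pair is (6, -10) and (8, -12) with Euclidean distance 2.8284. For 5 points, brute-force pairwise comparison is shown above. For large n, the divide-and-conquer algorithm (sort by x, recurse on halves, check the dividing strip) achieves O(n log n).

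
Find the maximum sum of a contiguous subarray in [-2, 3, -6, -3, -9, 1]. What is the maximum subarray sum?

Using Kadane's algorithm on [-2, 3, -6, -3, -9, 1]:

Scanning through the array:
Position 1 (value 3): max_ending_here = 3, max_so_far = 3
Position 2 (value -6): max_ending_here = -3, max_so_far = 3
Position 3 (value -3): max_ending_here = -3, max_so_far = 3
Position 4 (value -9): max_ending_here = -9, max_so_far = 3
Position 5 (value 1): max_ending_here = 1, max_so_far = 3

Maximum subarray: [3]
Maximum sum: 3

The maximum subarray is [3] with sum 3. This subarray runs from index 1 to index 1.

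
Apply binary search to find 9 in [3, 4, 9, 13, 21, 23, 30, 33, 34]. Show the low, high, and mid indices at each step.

Binary search for 9 in [3, 4, 9, 13, 21, 23, 30, 33, 34]:

lo=0, hi=8, mid=4, arr[mid]=21 -> 21 > 9, search left half
lo=0, hi=3, mid=1, arr[mid]=4 -> 4 < 9, search right half
lo=2, hi=3, mid=2, arr[mid]=9 -> Found target at index 2!

Binary search finds 9 at index 2 after 3 comparisons. The search repeatedly halves the search space by comparing with the middle element.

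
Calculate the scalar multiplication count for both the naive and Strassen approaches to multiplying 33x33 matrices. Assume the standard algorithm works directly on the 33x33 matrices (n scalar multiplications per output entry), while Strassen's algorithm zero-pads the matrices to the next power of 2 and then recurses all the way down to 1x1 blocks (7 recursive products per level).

Matrix multiplication for 33x33 matrices:

Strassen's algorithm requires power-of-2 dimensions. Pad 33x33 to 64x64 (next power of 2).

Standard algorithm: 33^3 = 35937 multiplications
Strassen's algorithm: 7^(log2(64)) = 7^6 = 117649 multiplications
Difference: 35937 - 117649 = -81712 (Strassen uses MORE here due to padding overhead — for small or just-over-power-of-2 n, padding can outweigh the per-level savings)

Standard: 35937 multiplications (33^3). Strassen: 117649 multiplications (7^6, after padding to 64x64). Strassen reduces 8 recursive multiplications to 7 at each level.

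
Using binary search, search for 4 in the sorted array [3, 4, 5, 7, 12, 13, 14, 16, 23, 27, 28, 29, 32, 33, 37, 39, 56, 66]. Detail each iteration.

Binary search for 4 in [3, 4, 5, 7, 12, 13, 14, 16, 23, 27, 28, 29, 32, 33, 37, 39, 56, 66]:

lo=0, hi=17, mid=8, arr[mid]=23 -> 23 > 4, search left half
lo=0, hi=7, mid=3, arr[mid]=7 -> 7 > 4, search left half
lo=0, hi=2, mid=1, arr[mid]=4 -> Found target at index 1!

Binary search finds 4 at index 1 after 3 comparisons. The search repeatedly halves the search space by comparing with the middle element.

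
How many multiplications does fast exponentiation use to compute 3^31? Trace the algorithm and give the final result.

Computing 3^31 by squaring (build up from 3^1; each line after the first costs one multiplication):

3^1 = 3
3^2 = (3^1)^2 = 3^2 = 9
3^3 = 3 * 3^2 = 3 * 9 = 27
3^6 = (3^3)^2 = 27^2 = 729
3^7 = 3 * 3^6 = 3 * 729 = 2187
3^14 = (3^7)^2 = 2187^2 = 4782969
3^15 = 3 * 3^14 = 3 * 4782969 = 14348907
3^30 = (3^15)^2 = 14348907^2 = 205891132094649
3^31 = 3 * 3^30 = 3 * 205891132094649 = 617673396283947

Result: 617673396283947
Multiplications needed: 8 (8 lines after 3^1)

3^31 = 617673396283947. Using exponentiation by squaring, this requires 8 multiplications. The key idea: if the exponent is even, square the half-power; if odd, multiply by the base once.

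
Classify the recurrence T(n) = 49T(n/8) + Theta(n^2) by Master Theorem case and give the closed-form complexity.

Master Theorem for T(n) = 49T(n/8) + O(n^2):

a = 49, b = 8, c = 2
log_b(a) = log_8(49) = 1.8716

Case 3: c = 2 > log_8(49) = 1.8716
T(n) = O(n^2) = O(n^2)

For T(n) = 49T(n/8) + O(n^2): log_8(49) = 1.8716. This is Case 3 of the Master Theorem (c > log_b(a), work dominated by root), giving O(n^2).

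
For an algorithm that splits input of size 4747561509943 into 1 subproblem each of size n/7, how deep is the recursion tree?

For divide and conquer with division factor 7:

Problem sizes at each level:
Level 0: 4747561509943
Level 1: 678223072849
Level 2: 96889010407
Level 3: 13841287201
Level 4: 1977326743
Level 5: 282475249
Level 6: 40353607
Level 7: 5764801
Level 8: 823543
Level 9: 117649
Level 10: 16807
Level 11: 2401
Level 12: 343
Level 13: 49
Level 14: 7
Level 15: 1

The root is level 0 and the size-1 base case is level 15 (the tree spans levels 0 through 15, i.e. 16 levels counting the root), so the depth is the number of divisions: log_7(4747561509943) = 15

The recursion tree depth is log_7(4747561509943) = 15. At each level, the problem size is divided by 7, so it takes 15 divisions to reduce to a base case of size 1. The algorithm makes 1 recursive call at each level.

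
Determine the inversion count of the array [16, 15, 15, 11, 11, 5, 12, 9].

Finding inversions in [16, 15, 15, 11, 11, 5, 12, 9]:

(0, 1): arr[0]=16 > arr[1]=15
(0, 2): arr[0]=16 > arr[2]=15
(0, 3): arr[0]=16 > arr[3]=11
(0, 4): arr[0]=16 > arr[4]=11
(0, 5): arr[0]=16 > arr[5]=5
(0, 6): arr[0]=16 > arr[6]=12
(0, 7): arr[0]=16 > arr[7]=9
(1, 3): arr[1]=15 > arr[3]=11
(1, 4): arr[1]=15 > arr[4]=11
(1, 5): arr[1]=15 > arr[5]=5
(1, 6): arr[1]=15 > arr[6]=12
(1, 7): arr[1]=15 > arr[7]=9
(2, 3): arr[2]=15 > arr[3]=11
(2, 4): arr[2]=15 > arr[4]=11
(2, 5): arr[2]=15 > arr[5]=5
(2, 6): arr[2]=15 > arr[6]=12
(2, 7): arr[2]=15 > arr[7]=9
(3, 5): arr[3]=11 > arr[5]=5
(3, 7): arr[3]=11 > arr[7]=9
(4, 5): arr[4]=11 > arr[5]=5
(4, 7): arr[4]=11 > arr[7]=9
(6, 7): arr[6]=12 > arr[7]=9

Total inversions: 22

The array has 22 inversion(s): (0,1), (0,2), (0,3), (0,4), (0,5), (0,6), (0,7), (1,3), (1,4), (1,5), (1,6), (1,7), (2,3), (2,4), (2,5), (2,6), (2,7), (3,5), (3,7), (4,5), (4,7), (6,7). Each pair (i,j) satisfies i < j and arr[i] > arr[j].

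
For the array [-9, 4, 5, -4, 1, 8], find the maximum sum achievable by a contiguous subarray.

Using Kadane's algorithm on [-9, 4, 5, -4, 1, 8]:

Scanning through the array:
Position 1 (value 4): max_ending_here = 4, max_so_far = 4
Position 2 (value 5): max_ending_here = 9, max_so_far = 9
Position 3 (value -4): max_ending_here = 5, max_so_far = 9
Position 4 (value 1): max_ending_here = 6, max_so_far = 9
Position 5 (value 8): max_ending_here = 14, max_so_far = 14

Maximum subarray: [4, 5, -4, 1, 8]
Maximum sum: 14

The maximum subarray is [4, 5, -4, 1, 8] with sum 14. This subarray runs from index 1 to index 5.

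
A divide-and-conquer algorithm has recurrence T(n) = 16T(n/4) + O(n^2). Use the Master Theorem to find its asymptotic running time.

Master Theorem for T(n) = 16T(n/4) + O(n^2):

a = 16, b = 4, c = 2
log_b(a) = log_4(16) = 2.0000

Case 2: c = 2 = log_4(16) = 2.0000
T(n) = O(n^2 log n) = O(n^2 log n)

For T(n) = 16T(n/4) + O(n^2): log_4(16) = 2.0000. This is Case 2 of the Master Theorem (c = log_b(a), equal work at all levels), giving O(n^2 log n).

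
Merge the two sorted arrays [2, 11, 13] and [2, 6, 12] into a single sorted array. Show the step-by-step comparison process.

Merging process:

Compare 2 vs 2: take 2 from left. Merged: [2]
Compare 11 vs 2: take 2 from right. Merged: [2, 2]
Compare 11 vs 6: take 6 from right. Merged: [2, 2, 6]
Compare 11 vs 12: take 11 from left. Merged: [2, 2, 6, 11]
Compare 13 vs 12: take 12 from right. Merged: [2, 2, 6, 11, 12]
Append remaining from left: [13]. Merged: [2, 2, 6, 11, 12, 13]

Final merged array: [2, 2, 6, 11, 12, 13]
Total comparisons: 5

The merged array is [2, 2, 6, 11, 12, 13], requiring 5 comparisons. The merge step runs in O(n) time where n is the total number of elements.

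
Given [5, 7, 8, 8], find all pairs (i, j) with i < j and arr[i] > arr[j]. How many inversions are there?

Finding inversions in [5, 7, 8, 8]:


Total inversions: 0

The array has 0 inversions. It is already sorted.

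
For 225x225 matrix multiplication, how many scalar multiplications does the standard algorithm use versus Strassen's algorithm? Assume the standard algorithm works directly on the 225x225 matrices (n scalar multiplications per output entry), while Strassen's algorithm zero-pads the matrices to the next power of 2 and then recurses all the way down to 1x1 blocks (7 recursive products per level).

Matrix multiplication for 225x225 matrices:

Strassen's algorithm requires power-of-2 dimensions. Pad 225x225 to 256x256 (next power of 2).

Standard algorithm: 225^3 = 11390625 multiplications
Strassen's algorithm: 7^(log2(256)) = 7^8 = 5764801 multiplications
Savings: 11390625 - 5764801 = 5625824 multiplications

Standard: 11390625 multiplications (225^3). Strassen: 5764801 multiplications (7^8, after padding to 256x256). Strassen reduces 8 recursive multiplications to 7 at each level.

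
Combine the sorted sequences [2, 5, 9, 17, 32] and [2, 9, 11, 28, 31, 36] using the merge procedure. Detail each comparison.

Merging process:

Compare 2 vs 2: take 2 from left. Merged: [2]
Compare 5 vs 2: take 2 from right. Merged: [2, 2]
Compare 5 vs 9: take 5 from left. Merged: [2, 2, 5]
Compare 9 vs 9: take 9 from left. Merged: [2, 2, 5, 9]
Compare 17 vs 9: take 9 from right. Merged: [2, 2, 5, 9, 9]
Compare 17 vs 11: take 11 from right. Merged: [2, 2, 5, 9, 9, 11]
Compare 17 vs 28: take 17 from left. Merged: [2, 2, 5, 9, 9, 11, 17]
Compare 32 vs 28: take 28 from right. Merged: [2, 2, 5, 9, 9, 11, 17, 28]
Compare 32 vs 31: take 31 from right. Merged: [2, 2, 5, 9, 9, 11, 17, 28, 31]
Compare 32 vs 36: take 32 from left. Merged: [2, 2, 5, 9, 9, 11, 17, 28, 31, 32]
Append remaining from right: [36]. Merged: [2, 2, 5, 9, 9, 11, 17, 28, 31, 32, 36]

Final merged array: [2, 2, 5, 9, 9, 11, 17, 28, 31, 32, 36]
Total comparisons: 10

The merged array is [2, 2, 5, 9, 9, 11, 17, 28, 31, 32, 36], requiring 10 comparisons. The merge step runs in O(n) time where n is the total number of elements.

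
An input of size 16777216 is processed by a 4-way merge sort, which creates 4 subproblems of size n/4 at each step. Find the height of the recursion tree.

For divide and conquer with division factor 4:

Problem sizes at each level:
Level 0: 16777216
Level 1: 4194304
Level 2: 1048576
Level 3: 262144
Level 4: 65536
Level 5: 16384
Level 6: 4096
Level 7: 1024
Level 8: 256
Level 9: 64
Level 10: 16
Level 11: 4
Level 12: 1

The root is level 0 and the size-1 base case is level 12 (the tree spans levels 0 through 12, i.e. 13 levels counting the root), so the depth is the number of divisions: log_4(16777216) = 12

The recursion tree depth is log_4(16777216) = 12. At each level, the problem size is divided by 4, so it takes 12 divisions to reduce to a base case of size 1. The algorithm makes 4 recursive calls at each level.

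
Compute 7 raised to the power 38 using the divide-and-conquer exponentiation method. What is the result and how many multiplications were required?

Computing 7^38 by squaring (build up from 7^1; each line after the first costs one multiplication):

7^1 = 7
7^2 = (7^1)^2 = 7^2 = 49
7^4 = (7^2)^2 = 49^2 = 2401
7^8 = (7^4)^2 = 2401^2 = 5764801
7^9 = 7 * 7^8 = 7 * 5764801 = 40353607
7^18 = (7^9)^2 = 40353607^2 = 1628413597910449
7^19 = 7 * 7^18 = 7 * 1628413597910449 = 11398895185373143
7^38 = (7^19)^2 = 11398895185373143^2 = 129934811447123020117172145698449

Result: 129934811447123020117172145698449
Multiplications needed: 7 (7 lines after 7^1)

7^38 = 129934811447123020117172145698449. Using exponentiation by squaring, this requires 7 multiplications. The key idea: if the exponent is even, square the half-power; if odd, multiply by the base once.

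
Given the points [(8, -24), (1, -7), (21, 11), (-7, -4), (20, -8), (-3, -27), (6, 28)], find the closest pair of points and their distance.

Computing all pairwise distances among 7 points:

d((8, -24), (1, -7)) = 18.3848
d((8, -24), (21, 11)) = 37.3363
d((8, -24), (-7, -4)) = 25.0
d((8, -24), (20, -8)) = 20.0
d((8, -24), (-3, -27)) = 11.4018
d((8, -24), (6, 28)) = 52.0384
d((1, -7), (21, 11)) = 26.9072
d((1, -7), (-7, -4)) = 8.544 <-- minimum
d((1, -7), (20, -8)) = 19.0263
d((1, -7), (-3, -27)) = 20.3961
d((1, -7), (6, 28)) = 35.3553
d((21, 11), (-7, -4)) = 31.7648
d((21, 11), (20, -8)) = 19.0263
d((21, 11), (-3, -27)) = 44.9444
d((21, 11), (6, 28)) = 22.6716
d((-7, -4), (20, -8)) = 27.2947
d((-7, -4), (-3, -27)) = 23.3452
d((-7, -4), (6, 28)) = 34.5398
d((20, -8), (-3, -27)) = 29.8329
d((20, -8), (6, 28)) = 38.6264
d((-3, -27), (6, 28)) = 55.7315

Closest pair: (1, -7) and (-7, -4) with distance 8.544

The closest pair is (1, -7) and (-7, -4) with Euclidean distance 8.544. For 7 points, brute-force pairwise comparison is shown above. For large n, the divide-and-conquer algorithm (sort by x, recurse on halves, check the dividing strip) achieves O(n log n).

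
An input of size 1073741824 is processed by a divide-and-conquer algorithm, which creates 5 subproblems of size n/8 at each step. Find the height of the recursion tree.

For divide and conquer with division factor 8:

Problem sizes at each level:
Level 0: 1073741824
Level 1: 134217728
Level 2: 16777216
Level 3: 2097152
Level 4: 262144
Level 5: 32768
Level 6: 4096
Level 7: 512
Level 8: 64
Level 9: 8
Level 10: 1

The root is level 0 and the size-1 base case is level 10 (the tree spans levels 0 through 10, i.e. 11 levels counting the root), so the depth is the number of divisions: log_8(1073741824) = 10

The recursion tree depth is log_8(1073741824) = 10. At each level, the problem size is divided by 8, so it takes 10 divisions to reduce to a base case of size 1. The algorithm makes 5 recursive calls at each level.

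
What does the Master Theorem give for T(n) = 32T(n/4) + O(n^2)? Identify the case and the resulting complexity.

Master Theorem for T(n) = 32T(n/4) + O(n^2):

a = 32, b = 4, c = 2
log_b(a) = log_4(32) = 2.5000

Case 1: c = 2 < log_4(32) = 2.5000
T(n) = O(n^(log_4 32))

For T(n) = 32T(n/4) + O(n^2): log_4(32) = 2.5000. This is Case 1 of the Master Theorem (c < log_b(a), work dominated by leaves), giving O(n^(log_4 32)).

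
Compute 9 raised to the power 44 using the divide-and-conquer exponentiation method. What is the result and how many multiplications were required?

Computing 9^44 by squaring (build up from 9^1; each line after the first costs one multiplication):

9^1 = 9
9^2 = (9^1)^2 = 9^2 = 81
9^4 = (9^2)^2 = 81^2 = 6561
9^5 = 9 * 9^4 = 9 * 6561 = 59049
9^10 = (9^5)^2 = 59049^2 = 3486784401
9^11 = 9 * 9^10 = 9 * 3486784401 = 31381059609
9^22 = (9^11)^2 = 31381059609^2 = 984770902183611232881
9^44 = (9^22)^2 = 984770902183611232881^2 = 969773729787523602876821942164080815560161

Result: 969773729787523602876821942164080815560161
Multiplications needed: 7 (7 lines after 9^1)

9^44 = 969773729787523602876821942164080815560161. Using exponentiation by squaring, this requires 7 multiplications. The key idea: if the exponent is even, square the half-power; if odd, multiply by the base once.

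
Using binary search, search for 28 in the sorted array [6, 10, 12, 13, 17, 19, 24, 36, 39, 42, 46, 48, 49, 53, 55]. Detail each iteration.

Binary search for 28 in [6, 10, 12, 13, 17, 19, 24, 36, 39, 42, 46, 48, 49, 53, 55]:

lo=0, hi=14, mid=7, arr[mid]=36 -> 36 > 28, search left half
lo=0, hi=6, mid=3, arr[mid]=13 -> 13 < 28, search right half
lo=4, hi=6, mid=5, arr[mid]=19 -> 19 < 28, search right half
lo=6, hi=6, mid=6, arr[mid]=24 -> 24 < 28, search right half
lo=7 > hi=6, target 28 not found

Binary search determines that 28 is not in the array after 4 comparisons. The search space was exhausted without finding the target.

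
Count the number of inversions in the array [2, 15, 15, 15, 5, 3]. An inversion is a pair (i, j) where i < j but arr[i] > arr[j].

Finding inversions in [2, 15, 15, 15, 5, 3]:

(1, 4): arr[1]=15 > arr[4]=5
(1, 5): arr[1]=15 > arr[5]=3
(2, 4): arr[2]=15 > arr[4]=5
(2, 5): arr[2]=15 > arr[5]=3
(3, 4): arr[3]=15 > arr[4]=5
(3, 5): arr[3]=15 > arr[5]=3
(4, 5): arr[4]=5 > arr[5]=3

Total inversions: 7

The array has 7 inversion(s): (1,4), (1,5), (2,4), (2,5), (3,4), (3,5), (4,5). Each pair (i,j) satisfies i < j and arr[i] > arr[j].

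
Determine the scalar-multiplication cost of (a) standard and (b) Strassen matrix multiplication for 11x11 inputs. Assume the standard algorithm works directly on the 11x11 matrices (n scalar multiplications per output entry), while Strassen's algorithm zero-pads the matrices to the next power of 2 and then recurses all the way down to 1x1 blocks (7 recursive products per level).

Matrix multiplication for 11x11 matrices:

Strassen's algorithm requires power-of-2 dimensions. Pad 11x11 to 16x16 (next power of 2).

Standard algorithm: 11^3 = 1331 multiplications
Strassen's algorithm: 7^(log2(16)) = 7^4 = 2401 multiplications
Difference: 1331 - 2401 = -1070 (Strassen uses MORE here due to padding overhead — for small or just-over-power-of-2 n, padding can outweigh the per-level savings)

Standard: 1331 multiplications (11^3). Strassen: 2401 multiplications (7^4, after padding to 16x16). Strassen reduces 8 recursive multiplications to 7 at each level.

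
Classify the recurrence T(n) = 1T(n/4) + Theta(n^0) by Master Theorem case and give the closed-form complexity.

Master Theorem for T(n) = 1T(n/4) + O(n^0):

a = 1, b = 4, c = 0
log_b(a) = log_4(1) = 0.0000

Case 2: c = 0 = log_4(1) = 0.0000
T(n) = O(n^0 log n) = O(log n)

For T(n) = 1T(n/4) + O(n^0): log_4(1) = 0.0000. This is Case 2 of the Master Theorem (c = log_b(a), equal work at all levels), giving O(log n).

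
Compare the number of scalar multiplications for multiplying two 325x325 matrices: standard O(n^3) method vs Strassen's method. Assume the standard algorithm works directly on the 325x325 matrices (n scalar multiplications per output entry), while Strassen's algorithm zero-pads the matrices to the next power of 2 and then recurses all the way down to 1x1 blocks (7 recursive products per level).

Matrix multiplication for 325x325 matrices:

Strassen's algorithm requires power-of-2 dimensions. Pad 325x325 to 512x512 (next power of 2).

Standard algorithm: 325^3 = 34328125 multiplications
Strassen's algorithm: 7^(log2(512)) = 7^9 = 40353607 multiplications
Difference: 34328125 - 40353607 = -6025482 (Strassen uses MORE here due to padding overhead — for small or just-over-power-of-2 n, padding can outweigh the per-level savings)

Standard: 34328125 multiplications (325^3). Strassen: 40353607 multiplications (7^9, after padding to 512x512). Strassen reduces 8 recursive multiplications to 7 at each level.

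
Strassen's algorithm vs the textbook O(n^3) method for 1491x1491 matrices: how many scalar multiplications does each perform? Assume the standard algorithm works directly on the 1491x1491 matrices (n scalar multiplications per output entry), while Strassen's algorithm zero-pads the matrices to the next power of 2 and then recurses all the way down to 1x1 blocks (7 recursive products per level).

Matrix multiplication for 1491x1491 matrices:

Strassen's algorithm requires power-of-2 dimensions. Pad 1491x1491 to 2048x2048 (next power of 2).

Standard algorithm: 1491^3 = 3314613771 multiplications
Strassen's algorithm: 7^(log2(2048)) = 7^11 = 1977326743 multiplications
Savings: 3314613771 - 1977326743 = 1337287028 multiplications

Standard: 3314613771 multiplications (1491^3). Strassen: 1977326743 multiplications (7^11, after padding to 2048x2048). Strassen reduces 8 recursive multiplications to 7 at each level.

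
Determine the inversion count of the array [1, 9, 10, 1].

Finding inversions in [1, 9, 10, 1]:

(1, 3): arr[1]=9 > arr[3]=1
(2, 3): arr[2]=10 > arr[3]=1

Total inversions: 2

The array has 2 inversion(s): (1,3), (2,3). Each pair (i,j) satisfies i < j and arr[i] > arr[j].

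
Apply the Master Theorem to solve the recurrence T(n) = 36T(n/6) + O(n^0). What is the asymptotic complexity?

Master Theorem for T(n) = 36T(n/6) + O(n^0):

a = 36, b = 6, c = 0
log_b(a) = log_6(36) = 2.0000

Case 1: c = 0 < log_6(36) = 2.0000
T(n) = O(n^(log_6 36)) = O(n^2)

For T(n) = 36T(n/6) + O(n^0): log_6(36) = 2.0000. This is Case 1 of the Master Theorem (c < log_b(a), work dominated by leaves), giving O(n^2).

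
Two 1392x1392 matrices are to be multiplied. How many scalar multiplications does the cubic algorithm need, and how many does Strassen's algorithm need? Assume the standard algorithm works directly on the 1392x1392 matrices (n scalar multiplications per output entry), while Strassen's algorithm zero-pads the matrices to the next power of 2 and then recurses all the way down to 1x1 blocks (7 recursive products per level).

Matrix multiplication for 1392x1392 matrices:

Strassen's algorithm requires power-of-2 dimensions. Pad 1392x1392 to 2048x2048 (next power of 2).

Standard algorithm: 1392^3 = 2697228288 multiplications
Strassen's algorithm: 7^(log2(2048)) = 7^11 = 1977326743 multiplications
Savings: 2697228288 - 1977326743 = 719901545 multiplications

Standard: 2697228288 multiplications (1392^3). Strassen: 1977326743 multiplications (7^11, after padding to 2048x2048). Strassen reduces 8 recursive multiplications to 7 at each level.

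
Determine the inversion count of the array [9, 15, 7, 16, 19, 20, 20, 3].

Finding inversions in [9, 15, 7, 16, 19, 20, 20, 3]:

(0, 2): arr[0]=9 > arr[2]=7
(0, 7): arr[0]=9 > arr[7]=3
(1, 2): arr[1]=15 > arr[2]=7
(1, 7): arr[1]=15 > arr[7]=3
(2, 7): arr[2]=7 > arr[7]=3
(3, 7): arr[3]=16 > arr[7]=3
(4, 7): arr[4]=19 > arr[7]=3
(5, 7): arr[5]=20 > arr[7]=3
(6, 7): arr[6]=20 > arr[7]=3

Total inversions: 9

The array has 9 inversion(s): (0,2), (0,7), (1,2), (1,7), (2,7), (3,7), (4,7), (5,7), (6,7). Each pair (i,j) satisfies i < j and arr[i] > arr[j].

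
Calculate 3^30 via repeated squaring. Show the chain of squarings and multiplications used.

Computing 3^30 by squaring (build up from 3^1; each line after the first costs one multiplication):

3^1 = 3
3^2 = (3^1)^2 = 3^2 = 9
3^3 = 3 * 3^2 = 3 * 9 = 27
3^6 = (3^3)^2 = 27^2 = 729
3^7 = 3 * 3^6 = 3 * 729 = 2187
3^14 = (3^7)^2 = 2187^2 = 4782969
3^15 = 3 * 3^14 = 3 * 4782969 = 14348907
3^30 = (3^15)^2 = 14348907^2 = 205891132094649

Result: 205891132094649
Multiplications needed: 7 (7 lines after 3^1)

3^30 = 205891132094649. Using exponentiation by squaring, this requires 7 multiplications. The key idea: if the exponent is even, square the half-power; if odd, multiply by the base once.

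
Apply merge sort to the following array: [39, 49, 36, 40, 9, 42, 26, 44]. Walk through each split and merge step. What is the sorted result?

Merge sort trace:

Split: [39, 49, 36, 40, 9, 42, 26, 44] -> [39, 49, 36, 40] and [9, 42, 26, 44]
  Split: [39, 49, 36, 40] -> [39, 49] and [36, 40]
    Split: [39, 49] -> [39] and [49]
    Merge: [39] + [49] -> [39, 49]
    Split: [36, 40] -> [36] and [40]
    Merge: [36] + [40] -> [36, 40]
  Merge: [39, 49] + [36, 40] -> [36, 39, 40, 49]
  Split: [9, 42, 26, 44] -> [9, 42] and [26, 44]
    Split: [9, 42] -> [9] and [42]
    Merge: [9] + [42] -> [9, 42]
    Split: [26, 44] -> [26] and [44]
    Merge: [26] + [44] -> [26, 44]
  Merge: [9, 42] + [26, 44] -> [9, 26, 42, 44]
Merge: [36, 39, 40, 49] + [9, 26, 42, 44] -> [9, 26, 36, 39, 40, 42, 44, 49]

Final sorted array: [9, 26, 36, 39, 40, 42, 44, 49]

The merge sort proceeds by recursively splitting the array and merging sorted halves.
After all merges, the sorted array is [9, 26, 36, 39, 40, 42, 44, 49].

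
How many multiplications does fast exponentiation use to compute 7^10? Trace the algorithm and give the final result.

Computing 7^10 by squaring (build up from 7^1; each line after the first costs one multiplication):

7^1 = 7
7^2 = (7^1)^2 = 7^2 = 49
7^4 = (7^2)^2 = 49^2 = 2401
7^5 = 7 * 7^4 = 7 * 2401 = 16807
7^10 = (7^5)^2 = 16807^2 = 282475249

Result: 282475249
Multiplications needed: 4 (4 lines after 7^1)

7^10 = 282475249. Using exponentiation by squaring, this requires 4 multiplications. The key idea: if the exponent is even, square the half-power; if odd, multiply by the base once.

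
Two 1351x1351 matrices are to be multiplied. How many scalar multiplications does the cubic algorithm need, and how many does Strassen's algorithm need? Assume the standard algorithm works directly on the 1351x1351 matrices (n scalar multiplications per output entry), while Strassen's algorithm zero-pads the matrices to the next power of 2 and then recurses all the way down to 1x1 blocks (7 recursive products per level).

Matrix multiplication for 1351x1351 matrices:

Strassen's algorithm requires power-of-2 dimensions. Pad 1351x1351 to 2048x2048 (next power of 2).

Standard algorithm: 1351^3 = 2465846551 multiplications
Strassen's algorithm: 7^(log2(2048)) = 7^11 = 1977326743 multiplications
Savings: 2465846551 - 1977326743 = 488519808 multiplications

Standard: 2465846551 multiplications (1351^3). Strassen: 1977326743 multiplications (7^11, after padding to 2048x2048). Strassen reduces 8 recursive multiplications to 7 at each level.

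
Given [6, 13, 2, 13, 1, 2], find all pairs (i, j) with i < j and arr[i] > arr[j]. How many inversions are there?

Finding inversions in [6, 13, 2, 13, 1, 2]:

(0, 2): arr[0]=6 > arr[2]=2
(0, 4): arr[0]=6 > arr[4]=1
(0, 5): arr[0]=6 > arr[5]=2
(1, 2): arr[1]=13 > arr[2]=2
(1, 4): arr[1]=13 > arr[4]=1
(1, 5): arr[1]=13 > arr[5]=2
(2, 4): arr[2]=2 > arr[4]=1
(3, 4): arr[3]=13 > arr[4]=1
(3, 5): arr[3]=13 > arr[5]=2

Total inversions: 9

The array has 9 inversion(s): (0,2), (0,4), (0,5), (1,2), (1,4), (1,5), (2,4), (3,4), (3,5). Each pair (i,j) satisfies i < j and arr[i] > arr[j].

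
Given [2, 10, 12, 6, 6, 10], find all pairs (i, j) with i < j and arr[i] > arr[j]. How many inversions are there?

Finding inversions in [2, 10, 12, 6, 6, 10]:

(1, 3): arr[1]=10 > arr[3]=6
(1, 4): arr[1]=10 > arr[4]=6
(2, 3): arr[2]=12 > arr[3]=6
(2, 4): arr[2]=12 > arr[4]=6
(2, 5): arr[2]=12 > arr[5]=10

Total inversions: 5

The array has 5 inversion(s): (1,3), (1,4), (2,3), (2,4), (2,5). Each pair (i,j) satisfies i < j and arr[i] > arr[j].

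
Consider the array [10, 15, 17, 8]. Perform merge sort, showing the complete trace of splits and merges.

Merge sort trace:

Split: [10, 15, 17, 8] -> [10, 15] and [17, 8]
  Split: [10, 15] -> [10] and [15]
  Merge: [10] + [15] -> [10, 15]
  Split: [17, 8] -> [17] and [8]
  Merge: [17] + [8] -> [8, 17]
Merge: [10, 15] + [8, 17] -> [8, 10, 15, 17]

Final sorted array: [8, 10, 15, 17]

The merge sort proceeds by recursively splitting the array and merging sorted halves.
After all merges, the sorted array is [8, 10, 15, 17].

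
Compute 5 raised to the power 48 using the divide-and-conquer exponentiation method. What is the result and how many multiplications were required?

Computing 5^48 by squaring (build up from 5^1; each line after the first costs one multiplication):

5^1 = 5
5^2 = (5^1)^2 = 5^2 = 25
5^3 = 5 * 5^2 = 5 * 25 = 125
5^6 = (5^3)^2 = 125^2 = 15625
5^12 = (5^6)^2 = 15625^2 = 244140625
5^24 = (5^12)^2 = 244140625^2 = 59604644775390625
5^48 = (5^24)^2 = 59604644775390625^2 = 3552713678800500929355621337890625

Result: 3552713678800500929355621337890625
Multiplications needed: 6 (6 lines after 5^1)

5^48 = 3552713678800500929355621337890625. Using exponentiation by squaring, this requires 6 multiplications. The key idea: if the exponent is even, square the half-power; if odd, multiply by the base once.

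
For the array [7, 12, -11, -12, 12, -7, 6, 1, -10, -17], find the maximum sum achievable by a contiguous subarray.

Using Kadane's algorithm on [7, 12, -11, -12, 12, -7, 6, 1, -10, -17]:

Scanning through the array:
Position 1 (value 12): max_ending_here = 19, max_so_far = 19
Position 2 (value -11): max_ending_here = 8, max_so_far = 19
Position 3 (value -12): max_ending_here = -4, max_so_far = 19
Position 4 (value 12): max_ending_here = 12, max_so_far = 19
Position 5 (value -7): max_ending_here = 5, max_so_far = 19
Position 6 (value 6): max_ending_here = 11, max_so_far = 19
Position 7 (value 1): max_ending_here = 12, max_so_far = 19
Position 8 (value -10): max_ending_here = 2, max_so_far = 19
Position 9 (value -17): max_ending_here = -15, max_so_far = 19

Maximum subarray: [7, 12]
Maximum sum: 19

The maximum subarray is [7, 12] with sum 19. This subarray runs from index 0 to index 1.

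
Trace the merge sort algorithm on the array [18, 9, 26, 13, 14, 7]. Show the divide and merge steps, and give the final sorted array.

Merge sort trace:

Split: [18, 9, 26, 13, 14, 7] -> [18, 9, 26] and [13, 14, 7]
  Split: [18, 9, 26] -> [18] and [9, 26]
    Split: [9, 26] -> [9] and [26]
    Merge: [9] + [26] -> [9, 26]
  Merge: [18] + [9, 26] -> [9, 18, 26]
  Split: [13, 14, 7] -> [13] and [14, 7]
    Split: [14, 7] -> [14] and [7]
    Merge: [14] + [7] -> [7, 14]
  Merge: [13] + [7, 14] -> [7, 13, 14]
Merge: [9, 18, 26] + [7, 13, 14] -> [7, 9, 13, 14, 18, 26]

Final sorted array: [7, 9, 13, 14, 18, 26]

The merge sort proceeds by recursively splitting the array and merging sorted halves.
After all merges, the sorted array is [7, 9, 13, 14, 18, 26].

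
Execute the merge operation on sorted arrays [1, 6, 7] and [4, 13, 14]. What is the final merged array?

Merging process:

Compare 1 vs 4: take 1 from left. Merged: [1]
Compare 6 vs 4: take 4 from right. Merged: [1, 4]
Compare 6 vs 13: take 6 from left. Merged: [1, 4, 6]
Compare 7 vs 13: take 7 from left. Merged: [1, 4, 6, 7]
Append remaining from right: [13, 14]. Merged: [1, 4, 6, 7, 13, 14]

Final merged array: [1, 4, 6, 7, 13, 14]
Total comparisons: 4

The merged array is [1, 4, 6, 7, 13, 14], requiring 4 comparisons. The merge step runs in O(n) time where n is the total number of elements.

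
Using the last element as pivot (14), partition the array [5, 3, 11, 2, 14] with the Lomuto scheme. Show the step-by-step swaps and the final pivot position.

Lomuto partition with pivot = 14:

Initial array: [5, 3, 11, 2, 14]

arr[0]=5 <= 14: swap with position 0, array becomes [5, 3, 11, 2, 14]
arr[1]=3 <= 14: swap with position 1, array becomes [5, 3, 11, 2, 14]
arr[2]=11 <= 14: swap with position 2, array becomes [5, 3, 11, 2, 14]
arr[3]=2 <= 14: swap with position 3, array becomes [5, 3, 11, 2, 14]

Place pivot at position 4: [5, 3, 11, 2, 14]
Pivot position: 4

After partitioning with pivot 14, the array becomes [5, 3, 11, 2, 14]. The pivot is placed at index 4. All elements to the left of the pivot are <= 14, and all elements to the right are > 14.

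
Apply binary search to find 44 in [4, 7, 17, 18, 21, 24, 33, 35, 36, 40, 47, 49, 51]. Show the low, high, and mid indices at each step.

Binary search for 44 in [4, 7, 17, 18, 21, 24, 33, 35, 36, 40, 47, 49, 51]:

lo=0, hi=12, mid=6, arr[mid]=33 -> 33 < 44, search right half
lo=7, hi=12, mid=9, arr[mid]=40 -> 40 < 44, search right half
lo=10, hi=12, mid=11, arr[mid]=49 -> 49 > 44, search left half
lo=10, hi=10, mid=10, arr[mid]=47 -> 47 > 44, search left half
lo=10 > hi=9, target 44 not found

Binary search determines that 44 is not in the array after 4 comparisons. The search space was exhausted without finding the target.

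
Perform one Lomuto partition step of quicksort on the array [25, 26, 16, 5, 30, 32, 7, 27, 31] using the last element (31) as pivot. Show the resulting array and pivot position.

Lomuto partition with pivot = 31:

Initial array: [25, 26, 16, 5, 30, 32, 7, 27, 31]

arr[0]=25 <= 31: swap with position 0, array becomes [25, 26, 16, 5, 30, 32, 7, 27, 31]
arr[1]=26 <= 31: swap with position 1, array becomes [25, 26, 16, 5, 30, 32, 7, 27, 31]
arr[2]=16 <= 31: swap with position 2, array becomes [25, 26, 16, 5, 30, 32, 7, 27, 31]
arr[3]=5 <= 31: swap with position 3, array becomes [25, 26, 16, 5, 30, 32, 7, 27, 31]
arr[4]=30 <= 31: swap with position 4, array becomes [25, 26, 16, 5, 30, 32, 7, 27, 31]
arr[5]=32 > 31: no swap
arr[6]=7 <= 31: swap with position 5, array becomes [25, 26, 16, 5, 30, 7, 32, 27, 31]
arr[7]=27 <= 31: swap with position 6, array becomes [25, 26, 16, 5, 30, 7, 27, 32, 31]

Place pivot at position 7: [25, 26, 16, 5, 30, 7, 27, 31, 32]
Pivot position: 7

After partitioning with pivot 31, the array becomes [25, 26, 16, 5, 30, 7, 27, 31, 32]. The pivot is placed at index 7. All elements to the left of the pivot are <= 31, and all elements to the right are > 31.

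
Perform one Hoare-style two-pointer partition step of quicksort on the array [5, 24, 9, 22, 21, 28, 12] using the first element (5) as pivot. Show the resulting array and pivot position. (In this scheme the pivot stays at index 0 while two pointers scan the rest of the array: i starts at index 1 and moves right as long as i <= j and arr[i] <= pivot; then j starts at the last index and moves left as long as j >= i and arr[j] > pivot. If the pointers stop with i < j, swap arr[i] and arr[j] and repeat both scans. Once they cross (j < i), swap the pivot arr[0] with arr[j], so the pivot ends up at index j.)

Hoare-style two-pointer partition with pivot = 5:

Initial array: [5, 24, 9, 22, 21, 28, 12]

Pointers start at i = 1, j = 6.
i ends at 1, j ends at 0: the pointers have crossed (j < i), so scanning stops.

j = 0, so swapping arr[0] with arr[j] leaves the pivot at position 0: [5, 24, 9, 22, 21, 28, 12]
Pivot position: 0

After partitioning with pivot 5, the array becomes [5, 24, 9, 22, 21, 28, 12]. The pivot is placed at index 0. All elements to the left of the pivot are <= 5, and all elements to the right are > 5.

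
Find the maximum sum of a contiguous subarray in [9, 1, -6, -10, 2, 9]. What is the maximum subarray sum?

Using Kadane's algorithm on [9, 1, -6, -10, 2, 9]:

Scanning through the array:
Position 1 (value 1): max_ending_here = 10, max_so_far = 10
Position 2 (value -6): max_ending_here = 4, max_so_far = 10
Position 3 (value -10): max_ending_here = -6, max_so_far = 10
Position 4 (value 2): max_ending_here = 2, max_so_far = 10
Position 5 (value 9): max_ending_here = 11, max_so_far = 11

Maximum subarray: [2, 9]
Maximum sum: 11

The maximum subarray is [2, 9] with sum 11. This subarray runs from index 4 to index 5.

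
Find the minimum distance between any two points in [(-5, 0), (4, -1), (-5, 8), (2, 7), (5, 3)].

Computing all pairwise distances among 5 points:

d((-5, 0), (4, -1)) = 9.0554
d((-5, 0), (-5, 8)) = 8.0
d((-5, 0), (2, 7)) = 9.8995
d((-5, 0), (5, 3)) = 10.4403
d((4, -1), (-5, 8)) = 12.7279
d((4, -1), (2, 7)) = 8.2462
d((4, -1), (5, 3)) = 4.1231 <-- minimum
d((-5, 8), (2, 7)) = 7.0711
d((-5, 8), (5, 3)) = 11.1803
d((2, 7), (5, 3)) = 5.0

Closest pair: (4, -1) and (5, 3) with distance 4.1231

The closest pair is (4, -1) and (5, 3) with Euclidean distance 4.1231. For 5 points, brute-force pairwise comparison is shown above. For large n, the divide-and-conquer algorithm (sort by x, recurse on halves, check the dividing strip) achieves O(n log n).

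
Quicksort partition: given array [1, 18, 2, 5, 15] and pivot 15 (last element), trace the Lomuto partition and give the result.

Lomuto partition with pivot = 15:

Initial array: [1, 18, 2, 5, 15]

arr[0]=1 <= 15: swap with position 0, array becomes [1, 18, 2, 5, 15]
arr[1]=18 > 15: no swap
arr[2]=2 <= 15: swap with position 1, array becomes [1, 2, 18, 5, 15]
arr[3]=5 <= 15: swap with position 2, array becomes [1, 2, 5, 18, 15]

Place pivot at position 3: [1, 2, 5, 15, 18]
Pivot position: 3

After partitioning with pivot 15, the array becomes [1, 2, 5, 15, 18]. The pivot is placed at index 3. All elements to the left of the pivot are <= 15, and all elements to the right are > 15.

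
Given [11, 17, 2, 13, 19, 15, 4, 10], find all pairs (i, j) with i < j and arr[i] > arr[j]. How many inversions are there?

Finding inversions in [11, 17, 2, 13, 19, 15, 4, 10]:

(0, 2): arr[0]=11 > arr[2]=2
(0, 6): arr[0]=11 > arr[6]=4
(0, 7): arr[0]=11 > arr[7]=10
(1, 2): arr[1]=17 > arr[2]=2
(1, 3): arr[1]=17 > arr[3]=13
(1, 5): arr[1]=17 > arr[5]=15
(1, 6): arr[1]=17 > arr[6]=4
(1, 7): arr[1]=17 > arr[7]=10
(3, 6): arr[3]=13 > arr[6]=4
(3, 7): arr[3]=13 > arr[7]=10
(4, 5): arr[4]=19 > arr[5]=15
(4, 6): arr[4]=19 > arr[6]=4
(4, 7): arr[4]=19 > arr[7]=10
(5, 6): arr[5]=15 > arr[6]=4
(5, 7): arr[5]=15 > arr[7]=10

Total inversions: 15

The array has 15 inversion(s): (0,2), (0,6), (0,7), (1,2), (1,3), (1,5), (1,6), (1,7), (3,6), (3,7), (4,5), (4,6), (4,7), (5,6), (5,7). Each pair (i,j) satisfies i < j and arr[i] > arr[j].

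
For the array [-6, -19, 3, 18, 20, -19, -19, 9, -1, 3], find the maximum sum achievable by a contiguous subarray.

Using Kadane's algorithm on [-6, -19, 3, 18, 20, -19, -19, 9, -1, 3]:

Scanning through the array:
Position 1 (value -19): max_ending_here = -19, max_so_far = -6
Position 2 (value 3): max_ending_here = 3, max_so_far = 3
Position 3 (value 18): max_ending_here = 21, max_so_far = 21
Position 4 (value 20): max_ending_here = 41, max_so_far = 41
Position 5 (value -19): max_ending_here = 22, max_so_far = 41
Position 6 (value -19): max_ending_here = 3, max_so_far = 41
Position 7 (value 9): max_ending_here = 12, max_so_far = 41
Position 8 (value -1): max_ending_here = 11, max_so_far = 41
Position 9 (value 3): max_ending_here = 14, max_so_far = 41

Maximum subarray: [3, 18, 20]
Maximum sum: 41

The maximum subarray is [3, 18, 20] with sum 41. This subarray runs from index 2 to index 4.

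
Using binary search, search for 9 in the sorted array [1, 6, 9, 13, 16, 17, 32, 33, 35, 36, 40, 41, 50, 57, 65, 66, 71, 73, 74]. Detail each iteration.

Binary search for 9 in [1, 6, 9, 13, 16, 17, 32, 33, 35, 36, 40, 41, 50, 57, 65, 66, 71, 73, 74]:

lo=0, hi=18, mid=9, arr[mid]=36 -> 36 > 9, search left half
lo=0, hi=8, mid=4, arr[mid]=16 -> 16 > 9, search left half
lo=0, hi=3, mid=1, arr[mid]=6 -> 6 < 9, search right half
lo=2, hi=3, mid=2, arr[mid]=9 -> Found target at index 2!

Binary search finds 9 at index 2 after 4 comparisons. The search repeatedly halves the search space by comparing with the middle element.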